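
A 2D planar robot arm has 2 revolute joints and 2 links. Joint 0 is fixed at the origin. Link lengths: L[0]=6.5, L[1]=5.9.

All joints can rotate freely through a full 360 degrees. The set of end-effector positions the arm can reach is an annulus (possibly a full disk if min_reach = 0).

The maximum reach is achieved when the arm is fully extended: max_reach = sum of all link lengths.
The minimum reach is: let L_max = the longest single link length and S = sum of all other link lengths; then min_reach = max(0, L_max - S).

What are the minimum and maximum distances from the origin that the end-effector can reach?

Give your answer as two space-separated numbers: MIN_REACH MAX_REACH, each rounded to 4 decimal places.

Link lengths: [6.5, 5.9]
max_reach = 6.5 + 5.9 = 12.4
L_max = max([6.5, 5.9]) = 6.5
S (sum of others) = 12.4 - 6.5 = 5.9
min_reach = max(0, 6.5 - 5.9) = max(0, 0.6) = 0.6

Answer: 0.6000 12.4000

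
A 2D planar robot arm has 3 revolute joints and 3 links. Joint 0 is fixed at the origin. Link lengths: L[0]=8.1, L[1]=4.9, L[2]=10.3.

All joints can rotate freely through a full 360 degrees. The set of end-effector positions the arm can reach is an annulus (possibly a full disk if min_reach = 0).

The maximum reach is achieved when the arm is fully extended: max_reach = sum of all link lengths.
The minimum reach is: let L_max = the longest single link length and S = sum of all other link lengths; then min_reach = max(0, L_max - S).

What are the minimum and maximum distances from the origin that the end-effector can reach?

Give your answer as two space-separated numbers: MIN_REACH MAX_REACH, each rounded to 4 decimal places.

Answer: 0.0000 23.3000

Derivation:
Link lengths: [8.1, 4.9, 10.3]
max_reach = 8.1 + 4.9 + 10.3 = 23.3
L_max = max([8.1, 4.9, 10.3]) = 10.3
S (sum of others) = 23.3 - 10.3 = 13
min_reach = max(0, 10.3 - 13) = max(0, -2.7) = 0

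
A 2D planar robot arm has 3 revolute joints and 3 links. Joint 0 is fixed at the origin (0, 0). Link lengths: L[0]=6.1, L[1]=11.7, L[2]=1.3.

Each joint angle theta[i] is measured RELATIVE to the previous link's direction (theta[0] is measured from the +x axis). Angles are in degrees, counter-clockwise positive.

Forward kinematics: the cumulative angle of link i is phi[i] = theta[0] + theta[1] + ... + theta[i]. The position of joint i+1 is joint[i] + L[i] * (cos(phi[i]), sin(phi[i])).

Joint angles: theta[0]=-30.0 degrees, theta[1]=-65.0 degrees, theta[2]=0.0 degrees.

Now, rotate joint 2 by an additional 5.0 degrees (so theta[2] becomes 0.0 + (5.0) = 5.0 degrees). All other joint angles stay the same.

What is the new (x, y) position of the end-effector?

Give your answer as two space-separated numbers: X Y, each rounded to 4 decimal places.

joint[0] = (0.0000, 0.0000)  (base)
link 0: phi[0] = -30 = -30 deg
  cos(-30 deg) = 0.8660, sin(-30 deg) = -0.5000
  joint[1] = (0.0000, 0.0000) + 6.1 * (0.8660, -0.5000) = (0.0000 + 5.2828, 0.0000 + -3.0500) = (5.2828, -3.0500)
link 1: phi[1] = -30 + -65 = -95 deg
  cos(-95 deg) = -0.0872, sin(-95 deg) = -0.9962
  joint[2] = (5.2828, -3.0500) + 11.7 * (-0.0872, -0.9962) = (5.2828 + -1.0197, -3.0500 + -11.6555) = (4.2630, -14.7055)
link 2: phi[2] = -30 + -65 + 5 = -90 deg
  cos(-90 deg) = 0.0000, sin(-90 deg) = -1.0000
  joint[3] = (4.2630, -14.7055) + 1.3 * (0.0000, -1.0000) = (4.2630 + 0.0000, -14.7055 + -1.3000) = (4.2630, -16.0055)
End effector: (4.2630, -16.0055)

Answer: 4.2630 -16.0055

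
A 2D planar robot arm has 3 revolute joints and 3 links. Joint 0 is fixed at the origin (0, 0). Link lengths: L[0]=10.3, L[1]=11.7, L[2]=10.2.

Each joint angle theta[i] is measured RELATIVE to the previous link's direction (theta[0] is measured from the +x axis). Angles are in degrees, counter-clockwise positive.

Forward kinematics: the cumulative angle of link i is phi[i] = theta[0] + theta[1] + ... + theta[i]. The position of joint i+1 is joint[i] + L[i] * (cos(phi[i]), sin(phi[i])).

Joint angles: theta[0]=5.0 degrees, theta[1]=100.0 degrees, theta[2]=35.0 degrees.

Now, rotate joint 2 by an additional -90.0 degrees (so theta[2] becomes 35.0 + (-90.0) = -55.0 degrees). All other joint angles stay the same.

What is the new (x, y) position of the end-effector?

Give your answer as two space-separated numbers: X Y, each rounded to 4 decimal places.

joint[0] = (0.0000, 0.0000)  (base)
link 0: phi[0] = 5 = 5 deg
  cos(5 deg) = 0.9962, sin(5 deg) = 0.0872
  joint[1] = (0.0000, 0.0000) + 10.3 * (0.9962, 0.0872) = (0.0000 + 10.2608, 0.0000 + 0.8977) = (10.2608, 0.8977)
link 1: phi[1] = 5 + 100 = 105 deg
  cos(105 deg) = -0.2588, sin(105 deg) = 0.9659
  joint[2] = (10.2608, 0.8977) + 11.7 * (-0.2588, 0.9659) = (10.2608 + -3.0282, 0.8977 + 11.3013) = (7.2326, 12.1990)
link 2: phi[2] = 5 + 100 + -55 = 50 deg
  cos(50 deg) = 0.6428, sin(50 deg) = 0.7660
  joint[3] = (7.2326, 12.1990) + 10.2 * (0.6428, 0.7660) = (7.2326 + 6.5564, 12.1990 + 7.8137) = (13.7891, 20.0127)
End effector: (13.7891, 20.0127)

Answer: 13.7891 20.0127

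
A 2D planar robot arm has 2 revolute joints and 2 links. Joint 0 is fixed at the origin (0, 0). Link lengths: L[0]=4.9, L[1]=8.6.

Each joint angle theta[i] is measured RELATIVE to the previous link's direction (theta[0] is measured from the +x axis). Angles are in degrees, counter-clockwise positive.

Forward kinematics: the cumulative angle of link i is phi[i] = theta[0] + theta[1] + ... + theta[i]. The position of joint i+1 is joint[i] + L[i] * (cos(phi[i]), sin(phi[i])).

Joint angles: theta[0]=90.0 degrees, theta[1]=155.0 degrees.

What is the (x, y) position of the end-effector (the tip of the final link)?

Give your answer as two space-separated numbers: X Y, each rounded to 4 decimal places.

Answer: -3.6345 -2.8942

Derivation:
joint[0] = (0.0000, 0.0000)  (base)
link 0: phi[0] = 90 = 90 deg
  cos(90 deg) = 0.0000, sin(90 deg) = 1.0000
  joint[1] = (0.0000, 0.0000) + 4.9 * (0.0000, 1.0000) = (0.0000 + 0.0000, 0.0000 + 4.9000) = (0.0000, 4.9000)
link 1: phi[1] = 90 + 155 = 245 deg
  cos(245 deg) = -0.4226, sin(245 deg) = -0.9063
  joint[2] = (0.0000, 4.9000) + 8.6 * (-0.4226, -0.9063) = (0.0000 + -3.6345, 4.9000 + -7.7942) = (-3.6345, -2.8942)
End effector: (-3.6345, -2.8942)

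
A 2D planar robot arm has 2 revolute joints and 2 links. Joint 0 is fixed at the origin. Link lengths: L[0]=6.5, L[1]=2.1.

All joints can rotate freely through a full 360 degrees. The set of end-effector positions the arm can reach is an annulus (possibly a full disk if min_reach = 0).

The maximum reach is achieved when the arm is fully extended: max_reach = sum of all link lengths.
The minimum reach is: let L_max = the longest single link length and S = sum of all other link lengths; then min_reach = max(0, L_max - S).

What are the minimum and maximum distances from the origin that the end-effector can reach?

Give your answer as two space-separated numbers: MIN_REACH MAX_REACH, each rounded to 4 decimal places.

Answer: 4.4000 8.6000

Derivation:
Link lengths: [6.5, 2.1]
max_reach = 6.5 + 2.1 = 8.6
L_max = max([6.5, 2.1]) = 6.5
S (sum of others) = 8.6 - 6.5 = 2.1
min_reach = max(0, 6.5 - 2.1) = max(0, 4.4) = 4.4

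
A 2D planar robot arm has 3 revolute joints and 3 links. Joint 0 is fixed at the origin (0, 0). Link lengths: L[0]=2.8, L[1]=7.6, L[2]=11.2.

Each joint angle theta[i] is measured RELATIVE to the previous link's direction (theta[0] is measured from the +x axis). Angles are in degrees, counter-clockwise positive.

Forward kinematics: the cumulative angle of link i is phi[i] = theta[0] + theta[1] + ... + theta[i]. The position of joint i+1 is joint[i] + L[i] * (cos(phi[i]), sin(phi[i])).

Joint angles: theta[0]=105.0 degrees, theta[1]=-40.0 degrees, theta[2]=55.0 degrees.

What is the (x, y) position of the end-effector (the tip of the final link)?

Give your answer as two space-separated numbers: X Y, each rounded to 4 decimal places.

Answer: -3.1128 19.2920

Derivation:
joint[0] = (0.0000, 0.0000)  (base)
link 0: phi[0] = 105 = 105 deg
  cos(105 deg) = -0.2588, sin(105 deg) = 0.9659
  joint[1] = (0.0000, 0.0000) + 2.8 * (-0.2588, 0.9659) = (0.0000 + -0.7247, 0.0000 + 2.7046) = (-0.7247, 2.7046)
link 1: phi[1] = 105 + -40 = 65 deg
  cos(65 deg) = 0.4226, sin(65 deg) = 0.9063
  joint[2] = (-0.7247, 2.7046) + 7.6 * (0.4226, 0.9063) = (-0.7247 + 3.2119, 2.7046 + 6.8879) = (2.4872, 9.5925)
link 2: phi[2] = 105 + -40 + 55 = 120 deg
  cos(120 deg) = -0.5000, sin(120 deg) = 0.8660
  joint[3] = (2.4872, 9.5925) + 11.2 * (-0.5000, 0.8660) = (2.4872 + -5.6000, 9.5925 + 9.6995) = (-3.1128, 19.2920)
End effector: (-3.1128, 19.2920)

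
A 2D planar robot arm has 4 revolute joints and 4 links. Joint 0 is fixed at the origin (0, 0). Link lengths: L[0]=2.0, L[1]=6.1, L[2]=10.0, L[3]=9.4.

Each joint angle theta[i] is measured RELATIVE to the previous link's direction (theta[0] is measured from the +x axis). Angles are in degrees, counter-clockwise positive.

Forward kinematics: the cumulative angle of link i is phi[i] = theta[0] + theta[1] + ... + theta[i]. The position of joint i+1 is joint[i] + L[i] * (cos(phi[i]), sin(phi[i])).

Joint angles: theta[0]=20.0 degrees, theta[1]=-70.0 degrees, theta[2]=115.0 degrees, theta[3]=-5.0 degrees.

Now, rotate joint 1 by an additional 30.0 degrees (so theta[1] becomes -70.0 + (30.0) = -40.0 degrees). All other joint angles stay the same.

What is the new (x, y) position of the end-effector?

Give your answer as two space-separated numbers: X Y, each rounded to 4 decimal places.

Answer: 6.7400 17.9597

Derivation:
joint[0] = (0.0000, 0.0000)  (base)
link 0: phi[0] = 20 = 20 deg
  cos(20 deg) = 0.9397, sin(20 deg) = 0.3420
  joint[1] = (0.0000, 0.0000) + 2 * (0.9397, 0.3420) = (0.0000 + 1.8794, 0.0000 + 0.6840) = (1.8794, 0.6840)
link 1: phi[1] = 20 + -40 = -20 deg
  cos(-20 deg) = 0.9397, sin(-20 deg) = -0.3420
  joint[2] = (1.8794, 0.6840) + 6.1 * (0.9397, -0.3420) = (1.8794 + 5.7321, 0.6840 + -2.0863) = (7.6115, -1.4023)
link 2: phi[2] = 20 + -40 + 115 = 95 deg
  cos(95 deg) = -0.0872, sin(95 deg) = 0.9962
  joint[3] = (7.6115, -1.4023) + 10 * (-0.0872, 0.9962) = (7.6115 + -0.8716, -1.4023 + 9.9619) = (6.7400, 8.5597)
link 3: phi[3] = 20 + -40 + 115 + -5 = 90 deg
  cos(90 deg) = 0.0000, sin(90 deg) = 1.0000
  joint[4] = (6.7400, 8.5597) + 9.4 * (0.0000, 1.0000) = (6.7400 + 0.0000, 8.5597 + 9.4000) = (6.7400, 17.9597)
End effector: (6.7400, 17.9597)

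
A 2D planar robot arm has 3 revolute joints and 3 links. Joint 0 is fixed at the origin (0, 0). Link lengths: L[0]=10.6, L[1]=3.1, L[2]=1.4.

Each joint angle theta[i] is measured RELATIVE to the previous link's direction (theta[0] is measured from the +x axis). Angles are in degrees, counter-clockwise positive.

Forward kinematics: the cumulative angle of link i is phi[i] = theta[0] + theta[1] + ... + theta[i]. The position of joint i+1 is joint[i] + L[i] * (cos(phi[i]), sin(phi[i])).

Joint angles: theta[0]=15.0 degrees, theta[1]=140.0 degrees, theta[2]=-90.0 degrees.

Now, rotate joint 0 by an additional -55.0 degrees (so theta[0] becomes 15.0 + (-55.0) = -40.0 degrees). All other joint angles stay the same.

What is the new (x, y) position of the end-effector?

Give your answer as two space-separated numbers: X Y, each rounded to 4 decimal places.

joint[0] = (0.0000, 0.0000)  (base)
link 0: phi[0] = -40 = -40 deg
  cos(-40 deg) = 0.7660, sin(-40 deg) = -0.6428
  joint[1] = (0.0000, 0.0000) + 10.6 * (0.7660, -0.6428) = (0.0000 + 8.1201, 0.0000 + -6.8135) = (8.1201, -6.8135)
link 1: phi[1] = -40 + 140 = 100 deg
  cos(100 deg) = -0.1736, sin(100 deg) = 0.9848
  joint[2] = (8.1201, -6.8135) + 3.1 * (-0.1736, 0.9848) = (8.1201 + -0.5383, -6.8135 + 3.0529) = (7.5818, -3.7606)
link 2: phi[2] = -40 + 140 + -90 = 10 deg
  cos(10 deg) = 0.9848, sin(10 deg) = 0.1736
  joint[3] = (7.5818, -3.7606) + 1.4 * (0.9848, 0.1736) = (7.5818 + 1.3787, -3.7606 + 0.2431) = (8.9605, -3.5175)
End effector: (8.9605, -3.5175)

Answer: 8.9605 -3.5175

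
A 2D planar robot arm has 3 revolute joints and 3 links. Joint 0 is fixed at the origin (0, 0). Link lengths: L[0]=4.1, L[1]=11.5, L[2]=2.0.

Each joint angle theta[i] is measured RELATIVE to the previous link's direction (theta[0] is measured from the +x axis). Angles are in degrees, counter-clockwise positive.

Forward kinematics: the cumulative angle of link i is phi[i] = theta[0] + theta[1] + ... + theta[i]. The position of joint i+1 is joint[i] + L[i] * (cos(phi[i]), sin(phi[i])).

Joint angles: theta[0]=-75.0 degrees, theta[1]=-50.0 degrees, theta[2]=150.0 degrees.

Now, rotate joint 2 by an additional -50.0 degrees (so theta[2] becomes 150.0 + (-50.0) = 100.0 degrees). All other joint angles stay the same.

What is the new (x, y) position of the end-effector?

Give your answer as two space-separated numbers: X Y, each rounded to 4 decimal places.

joint[0] = (0.0000, 0.0000)  (base)
link 0: phi[0] = -75 = -75 deg
  cos(-75 deg) = 0.2588, sin(-75 deg) = -0.9659
  joint[1] = (0.0000, 0.0000) + 4.1 * (0.2588, -0.9659) = (0.0000 + 1.0612, 0.0000 + -3.9603) = (1.0612, -3.9603)
link 1: phi[1] = -75 + -50 = -125 deg
  cos(-125 deg) = -0.5736, sin(-125 deg) = -0.8192
  joint[2] = (1.0612, -3.9603) + 11.5 * (-0.5736, -0.8192) = (1.0612 + -6.5961, -3.9603 + -9.4202) = (-5.5350, -13.3805)
link 2: phi[2] = -75 + -50 + 100 = -25 deg
  cos(-25 deg) = 0.9063, sin(-25 deg) = -0.4226
  joint[3] = (-5.5350, -13.3805) + 2 * (0.9063, -0.4226) = (-5.5350 + 1.8126, -13.3805 + -0.8452) = (-3.7224, -14.2258)
End effector: (-3.7224, -14.2258)

Answer: -3.7224 -14.2258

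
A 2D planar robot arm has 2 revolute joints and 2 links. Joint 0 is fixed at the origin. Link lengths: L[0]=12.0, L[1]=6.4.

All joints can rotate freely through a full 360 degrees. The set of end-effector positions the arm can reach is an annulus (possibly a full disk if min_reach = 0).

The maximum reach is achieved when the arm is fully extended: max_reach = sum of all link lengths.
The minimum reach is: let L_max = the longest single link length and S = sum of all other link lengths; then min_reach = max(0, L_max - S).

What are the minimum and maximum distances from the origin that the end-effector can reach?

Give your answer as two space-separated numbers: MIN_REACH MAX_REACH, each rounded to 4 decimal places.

Answer: 5.6000 18.4000

Derivation:
Link lengths: [12.0, 6.4]
max_reach = 12 + 6.4 = 18.4
L_max = max([12.0, 6.4]) = 12
S (sum of others) = 18.4 - 12 = 6.4
min_reach = max(0, 12 - 6.4) = max(0, 5.6) = 5.6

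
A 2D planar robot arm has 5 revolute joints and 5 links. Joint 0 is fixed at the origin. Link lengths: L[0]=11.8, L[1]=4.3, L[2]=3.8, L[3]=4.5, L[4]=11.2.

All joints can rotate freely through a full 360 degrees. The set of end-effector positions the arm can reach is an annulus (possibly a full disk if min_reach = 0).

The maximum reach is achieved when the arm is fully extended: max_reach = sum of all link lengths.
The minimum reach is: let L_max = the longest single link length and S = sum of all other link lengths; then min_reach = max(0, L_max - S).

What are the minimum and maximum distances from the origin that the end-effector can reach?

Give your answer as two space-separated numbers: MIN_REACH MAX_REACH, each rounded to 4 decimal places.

Answer: 0.0000 35.6000

Derivation:
Link lengths: [11.8, 4.3, 3.8, 4.5, 11.2]
max_reach = 11.8 + 4.3 + 3.8 + 4.5 + 11.2 = 35.6
L_max = max([11.8, 4.3, 3.8, 4.5, 11.2]) = 11.8
S (sum of others) = 35.6 - 11.8 = 23.8
min_reach = max(0, 11.8 - 23.8) = max(0, -12) = 0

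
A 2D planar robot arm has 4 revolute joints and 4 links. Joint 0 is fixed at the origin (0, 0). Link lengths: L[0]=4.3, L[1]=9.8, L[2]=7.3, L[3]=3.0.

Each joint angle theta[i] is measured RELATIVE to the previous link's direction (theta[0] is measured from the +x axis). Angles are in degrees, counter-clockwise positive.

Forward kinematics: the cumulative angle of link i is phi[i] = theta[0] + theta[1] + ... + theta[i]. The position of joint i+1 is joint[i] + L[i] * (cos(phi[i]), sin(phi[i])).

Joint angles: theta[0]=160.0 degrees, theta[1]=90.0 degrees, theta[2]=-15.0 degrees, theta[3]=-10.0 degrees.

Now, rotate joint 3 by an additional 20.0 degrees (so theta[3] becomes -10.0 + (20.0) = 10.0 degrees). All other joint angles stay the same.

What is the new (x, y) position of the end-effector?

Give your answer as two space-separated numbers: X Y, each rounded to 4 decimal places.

joint[0] = (0.0000, 0.0000)  (base)
link 0: phi[0] = 160 = 160 deg
  cos(160 deg) = -0.9397, sin(160 deg) = 0.3420
  joint[1] = (0.0000, 0.0000) + 4.3 * (-0.9397, 0.3420) = (0.0000 + -4.0407, 0.0000 + 1.4707) = (-4.0407, 1.4707)
link 1: phi[1] = 160 + 90 = 250 deg
  cos(250 deg) = -0.3420, sin(250 deg) = -0.9397
  joint[2] = (-4.0407, 1.4707) + 9.8 * (-0.3420, -0.9397) = (-4.0407 + -3.3518, 1.4707 + -9.2090) = (-7.3925, -7.7383)
link 2: phi[2] = 160 + 90 + -15 = 235 deg
  cos(235 deg) = -0.5736, sin(235 deg) = -0.8192
  joint[3] = (-7.3925, -7.7383) + 7.3 * (-0.5736, -0.8192) = (-7.3925 + -4.1871, -7.7383 + -5.9798) = (-11.5796, -13.7181)
link 3: phi[3] = 160 + 90 + -15 + 10 = 245 deg
  cos(245 deg) = -0.4226, sin(245 deg) = -0.9063
  joint[4] = (-11.5796, -13.7181) + 3 * (-0.4226, -0.9063) = (-11.5796 + -1.2679, -13.7181 + -2.7189) = (-12.8474, -16.4370)
End effector: (-12.8474, -16.4370)

Answer: -12.8474 -16.4370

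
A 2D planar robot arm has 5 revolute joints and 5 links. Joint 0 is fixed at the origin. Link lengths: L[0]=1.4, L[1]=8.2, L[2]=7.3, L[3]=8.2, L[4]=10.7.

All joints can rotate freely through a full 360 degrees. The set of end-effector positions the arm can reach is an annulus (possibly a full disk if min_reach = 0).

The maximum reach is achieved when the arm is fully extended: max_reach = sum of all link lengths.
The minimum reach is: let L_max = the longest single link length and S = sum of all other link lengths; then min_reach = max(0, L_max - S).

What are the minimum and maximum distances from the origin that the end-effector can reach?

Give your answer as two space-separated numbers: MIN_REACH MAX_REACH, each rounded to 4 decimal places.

Answer: 0.0000 35.8000

Derivation:
Link lengths: [1.4, 8.2, 7.3, 8.2, 10.7]
max_reach = 1.4 + 8.2 + 7.3 + 8.2 + 10.7 = 35.8
L_max = max([1.4, 8.2, 7.3, 8.2, 10.7]) = 10.7
S (sum of others) = 35.8 - 10.7 = 25.1
min_reach = max(0, 10.7 - 25.1) = max(0, -14.4) = 0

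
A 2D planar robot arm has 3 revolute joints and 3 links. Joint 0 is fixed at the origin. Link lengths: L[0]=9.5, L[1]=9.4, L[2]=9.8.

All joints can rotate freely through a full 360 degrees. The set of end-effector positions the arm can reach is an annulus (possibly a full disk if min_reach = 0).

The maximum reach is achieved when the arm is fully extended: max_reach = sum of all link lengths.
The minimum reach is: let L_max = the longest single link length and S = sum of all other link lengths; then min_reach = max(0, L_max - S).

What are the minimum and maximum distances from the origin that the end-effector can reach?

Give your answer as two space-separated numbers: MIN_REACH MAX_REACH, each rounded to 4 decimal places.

Answer: 0.0000 28.7000

Derivation:
Link lengths: [9.5, 9.4, 9.8]
max_reach = 9.5 + 9.4 + 9.8 = 28.7
L_max = max([9.5, 9.4, 9.8]) = 9.8
S (sum of others) = 28.7 - 9.8 = 18.9
min_reach = max(0, 9.8 - 18.9) = max(0, -9.1) = 0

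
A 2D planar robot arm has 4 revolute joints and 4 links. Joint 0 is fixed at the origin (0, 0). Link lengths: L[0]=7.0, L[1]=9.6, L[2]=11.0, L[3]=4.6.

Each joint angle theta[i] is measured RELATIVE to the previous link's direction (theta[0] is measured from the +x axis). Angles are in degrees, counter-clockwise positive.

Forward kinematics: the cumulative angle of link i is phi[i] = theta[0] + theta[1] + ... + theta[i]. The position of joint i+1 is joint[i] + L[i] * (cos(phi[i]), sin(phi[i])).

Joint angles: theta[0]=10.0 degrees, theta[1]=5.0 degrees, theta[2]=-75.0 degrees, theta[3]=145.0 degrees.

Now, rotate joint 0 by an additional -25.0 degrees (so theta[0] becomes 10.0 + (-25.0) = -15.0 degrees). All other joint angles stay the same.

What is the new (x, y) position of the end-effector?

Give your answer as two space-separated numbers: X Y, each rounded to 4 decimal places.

joint[0] = (0.0000, 0.0000)  (base)
link 0: phi[0] = -15 = -15 deg
  cos(-15 deg) = 0.9659, sin(-15 deg) = -0.2588
  joint[1] = (0.0000, 0.0000) + 7 * (0.9659, -0.2588) = (0.0000 + 6.7615, 0.0000 + -1.8117) = (6.7615, -1.8117)
link 1: phi[1] = -15 + 5 = -10 deg
  cos(-10 deg) = 0.9848, sin(-10 deg) = -0.1736
  joint[2] = (6.7615, -1.8117) + 9.6 * (0.9848, -0.1736) = (6.7615 + 9.4542, -1.8117 + -1.6670) = (16.2156, -3.4788)
link 2: phi[2] = -15 + 5 + -75 = -85 deg
  cos(-85 deg) = 0.0872, sin(-85 deg) = -0.9962
  joint[3] = (16.2156, -3.4788) + 11 * (0.0872, -0.9962) = (16.2156 + 0.9587, -3.4788 + -10.9581) = (17.1743, -14.4369)
link 3: phi[3] = -15 + 5 + -75 + 145 = 60 deg
  cos(60 deg) = 0.5000, sin(60 deg) = 0.8660
  joint[4] = (17.1743, -14.4369) + 4.6 * (0.5000, 0.8660) = (17.1743 + 2.3000, -14.4369 + 3.9837) = (19.4743, -10.4532)
End effector: (19.4743, -10.4532)

Answer: 19.4743 -10.4532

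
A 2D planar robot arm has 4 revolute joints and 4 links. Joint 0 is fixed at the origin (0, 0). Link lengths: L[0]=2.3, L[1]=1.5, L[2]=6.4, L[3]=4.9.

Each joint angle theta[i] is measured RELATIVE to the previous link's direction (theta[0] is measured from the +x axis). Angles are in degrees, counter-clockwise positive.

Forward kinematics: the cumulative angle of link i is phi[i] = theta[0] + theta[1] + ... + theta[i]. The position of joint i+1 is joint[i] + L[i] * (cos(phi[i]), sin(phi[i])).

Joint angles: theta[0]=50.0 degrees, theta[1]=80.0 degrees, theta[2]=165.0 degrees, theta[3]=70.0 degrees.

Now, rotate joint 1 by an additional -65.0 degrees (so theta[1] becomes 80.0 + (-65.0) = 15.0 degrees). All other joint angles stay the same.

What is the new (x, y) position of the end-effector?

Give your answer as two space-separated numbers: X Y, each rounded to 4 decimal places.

Answer: 0.4485 -6.0248

Derivation:
joint[0] = (0.0000, 0.0000)  (base)
link 0: phi[0] = 50 = 50 deg
  cos(50 deg) = 0.6428, sin(50 deg) = 0.7660
  joint[1] = (0.0000, 0.0000) + 2.3 * (0.6428, 0.7660) = (0.0000 + 1.4784, 0.0000 + 1.7619) = (1.4784, 1.7619)
link 1: phi[1] = 50 + 15 = 65 deg
  cos(65 deg) = 0.4226, sin(65 deg) = 0.9063
  joint[2] = (1.4784, 1.7619) + 1.5 * (0.4226, 0.9063) = (1.4784 + 0.6339, 1.7619 + 1.3595) = (2.1123, 3.1214)
link 2: phi[2] = 50 + 15 + 165 = 230 deg
  cos(230 deg) = -0.6428, sin(230 deg) = -0.7660
  joint[3] = (2.1123, 3.1214) + 6.4 * (-0.6428, -0.7660) = (2.1123 + -4.1138, 3.1214 + -4.9027) = (-2.0015, -1.7813)
link 3: phi[3] = 50 + 15 + 165 + 70 = 300 deg
  cos(300 deg) = 0.5000, sin(300 deg) = -0.8660
  joint[4] = (-2.0015, -1.7813) + 4.9 * (0.5000, -0.8660) = (-2.0015 + 2.4500, -1.7813 + -4.2435) = (0.4485, -6.0248)
End effector: (0.4485, -6.0248)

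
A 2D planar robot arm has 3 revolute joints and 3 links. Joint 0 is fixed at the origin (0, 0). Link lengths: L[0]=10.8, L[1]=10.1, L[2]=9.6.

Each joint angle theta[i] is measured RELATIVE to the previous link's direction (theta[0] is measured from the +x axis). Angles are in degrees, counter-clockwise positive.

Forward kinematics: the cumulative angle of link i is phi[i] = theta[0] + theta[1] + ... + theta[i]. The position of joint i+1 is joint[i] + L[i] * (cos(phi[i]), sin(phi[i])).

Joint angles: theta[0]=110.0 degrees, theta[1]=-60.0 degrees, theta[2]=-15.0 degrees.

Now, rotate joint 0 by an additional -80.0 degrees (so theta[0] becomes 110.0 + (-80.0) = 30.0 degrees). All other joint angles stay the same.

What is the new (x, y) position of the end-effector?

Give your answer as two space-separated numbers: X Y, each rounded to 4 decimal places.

Answer: 24.8882 -6.4382

Derivation:
joint[0] = (0.0000, 0.0000)  (base)
link 0: phi[0] = 30 = 30 deg
  cos(30 deg) = 0.8660, sin(30 deg) = 0.5000
  joint[1] = (0.0000, 0.0000) + 10.8 * (0.8660, 0.5000) = (0.0000 + 9.3531, 0.0000 + 5.4000) = (9.3531, 5.4000)
link 1: phi[1] = 30 + -60 = -30 deg
  cos(-30 deg) = 0.8660, sin(-30 deg) = -0.5000
  joint[2] = (9.3531, 5.4000) + 10.1 * (0.8660, -0.5000) = (9.3531 + 8.7469, 5.4000 + -5.0500) = (18.0999, 0.3500)
link 2: phi[2] = 30 + -60 + -15 = -45 deg
  cos(-45 deg) = 0.7071, sin(-45 deg) = -0.7071
  joint[3] = (18.0999, 0.3500) + 9.6 * (0.7071, -0.7071) = (18.0999 + 6.7882, 0.3500 + -6.7882) = (24.8882, -6.4382)
End effector: (24.8882, -6.4382)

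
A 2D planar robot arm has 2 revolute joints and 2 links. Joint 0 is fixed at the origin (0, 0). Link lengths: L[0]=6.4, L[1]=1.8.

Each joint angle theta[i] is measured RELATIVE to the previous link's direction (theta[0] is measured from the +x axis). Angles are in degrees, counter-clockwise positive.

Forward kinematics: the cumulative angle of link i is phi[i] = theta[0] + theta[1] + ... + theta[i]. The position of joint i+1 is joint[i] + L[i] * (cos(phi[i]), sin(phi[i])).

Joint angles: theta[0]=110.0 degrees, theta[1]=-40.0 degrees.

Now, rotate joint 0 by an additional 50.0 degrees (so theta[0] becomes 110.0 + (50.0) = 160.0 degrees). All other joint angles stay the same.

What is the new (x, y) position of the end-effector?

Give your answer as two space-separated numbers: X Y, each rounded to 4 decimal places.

joint[0] = (0.0000, 0.0000)  (base)
link 0: phi[0] = 160 = 160 deg
  cos(160 deg) = -0.9397, sin(160 deg) = 0.3420
  joint[1] = (0.0000, 0.0000) + 6.4 * (-0.9397, 0.3420) = (0.0000 + -6.0140, 0.0000 + 2.1889) = (-6.0140, 2.1889)
link 1: phi[1] = 160 + -40 = 120 deg
  cos(120 deg) = -0.5000, sin(120 deg) = 0.8660
  joint[2] = (-6.0140, 2.1889) + 1.8 * (-0.5000, 0.8660) = (-6.0140 + -0.9000, 2.1889 + 1.5588) = (-6.9140, 3.7478)
End effector: (-6.9140, 3.7478)

Answer: -6.9140 3.7478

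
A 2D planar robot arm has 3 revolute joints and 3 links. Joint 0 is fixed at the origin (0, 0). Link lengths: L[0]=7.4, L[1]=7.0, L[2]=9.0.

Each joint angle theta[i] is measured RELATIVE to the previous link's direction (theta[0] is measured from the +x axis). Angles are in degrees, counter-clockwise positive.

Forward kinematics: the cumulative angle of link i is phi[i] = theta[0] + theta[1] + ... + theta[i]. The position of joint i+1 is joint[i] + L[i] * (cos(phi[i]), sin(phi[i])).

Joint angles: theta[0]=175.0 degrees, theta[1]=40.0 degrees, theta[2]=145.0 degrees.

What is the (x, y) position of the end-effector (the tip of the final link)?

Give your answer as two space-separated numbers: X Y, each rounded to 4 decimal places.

joint[0] = (0.0000, 0.0000)  (base)
link 0: phi[0] = 175 = 175 deg
  cos(175 deg) = -0.9962, sin(175 deg) = 0.0872
  joint[1] = (0.0000, 0.0000) + 7.4 * (-0.9962, 0.0872) = (0.0000 + -7.3718, 0.0000 + 0.6450) = (-7.3718, 0.6450)
link 1: phi[1] = 175 + 40 = 215 deg
  cos(215 deg) = -0.8192, sin(215 deg) = -0.5736
  joint[2] = (-7.3718, 0.6450) + 7 * (-0.8192, -0.5736) = (-7.3718 + -5.7341, 0.6450 + -4.0150) = (-13.1059, -3.3701)
link 2: phi[2] = 175 + 40 + 145 = 360 deg
  cos(360 deg) = 1.0000, sin(360 deg) = -0.0000
  joint[3] = (-13.1059, -3.3701) + 9 * (1.0000, -0.0000) = (-13.1059 + 9.0000, -3.3701 + -0.0000) = (-4.1059, -3.3701)
End effector: (-4.1059, -3.3701)

Answer: -4.1059 -3.3701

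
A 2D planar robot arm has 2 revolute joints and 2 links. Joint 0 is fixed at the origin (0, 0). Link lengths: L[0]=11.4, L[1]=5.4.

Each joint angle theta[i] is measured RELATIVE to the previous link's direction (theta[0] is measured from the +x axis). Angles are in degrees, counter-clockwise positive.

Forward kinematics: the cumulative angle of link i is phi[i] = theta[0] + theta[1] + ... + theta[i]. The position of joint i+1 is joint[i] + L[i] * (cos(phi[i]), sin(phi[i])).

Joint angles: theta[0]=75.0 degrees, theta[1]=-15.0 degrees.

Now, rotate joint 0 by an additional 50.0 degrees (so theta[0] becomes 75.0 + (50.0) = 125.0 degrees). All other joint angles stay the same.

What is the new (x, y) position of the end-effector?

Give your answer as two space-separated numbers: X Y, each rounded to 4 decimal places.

Answer: -8.3857 14.4127

Derivation:
joint[0] = (0.0000, 0.0000)  (base)
link 0: phi[0] = 125 = 125 deg
  cos(125 deg) = -0.5736, sin(125 deg) = 0.8192
  joint[1] = (0.0000, 0.0000) + 11.4 * (-0.5736, 0.8192) = (0.0000 + -6.5388, 0.0000 + 9.3383) = (-6.5388, 9.3383)
link 1: phi[1] = 125 + -15 = 110 deg
  cos(110 deg) = -0.3420, sin(110 deg) = 0.9397
  joint[2] = (-6.5388, 9.3383) + 5.4 * (-0.3420, 0.9397) = (-6.5388 + -1.8469, 9.3383 + 5.0743) = (-8.3857, 14.4127)
End effector: (-8.3857, 14.4127)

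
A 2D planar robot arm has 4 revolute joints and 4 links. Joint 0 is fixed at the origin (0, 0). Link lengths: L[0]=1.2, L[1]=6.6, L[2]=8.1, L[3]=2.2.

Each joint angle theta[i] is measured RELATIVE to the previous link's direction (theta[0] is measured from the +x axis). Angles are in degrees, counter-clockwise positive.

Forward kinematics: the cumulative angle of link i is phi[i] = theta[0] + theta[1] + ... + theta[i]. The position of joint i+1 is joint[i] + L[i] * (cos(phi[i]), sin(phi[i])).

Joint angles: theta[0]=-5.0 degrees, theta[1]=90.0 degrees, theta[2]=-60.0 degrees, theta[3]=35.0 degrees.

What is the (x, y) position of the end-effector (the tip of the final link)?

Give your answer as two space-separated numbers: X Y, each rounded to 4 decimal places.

joint[0] = (0.0000, 0.0000)  (base)
link 0: phi[0] = -5 = -5 deg
  cos(-5 deg) = 0.9962, sin(-5 deg) = -0.0872
  joint[1] = (0.0000, 0.0000) + 1.2 * (0.9962, -0.0872) = (0.0000 + 1.1954, 0.0000 + -0.1046) = (1.1954, -0.1046)
link 1: phi[1] = -5 + 90 = 85 deg
  cos(85 deg) = 0.0872, sin(85 deg) = 0.9962
  joint[2] = (1.1954, -0.1046) + 6.6 * (0.0872, 0.9962) = (1.1954 + 0.5752, -0.1046 + 6.5749) = (1.7707, 6.4703)
link 2: phi[2] = -5 + 90 + -60 = 25 deg
  cos(25 deg) = 0.9063, sin(25 deg) = 0.4226
  joint[3] = (1.7707, 6.4703) + 8.1 * (0.9063, 0.4226) = (1.7707 + 7.3411, 6.4703 + 3.4232) = (9.1118, 9.8935)
link 3: phi[3] = -5 + 90 + -60 + 35 = 60 deg
  cos(60 deg) = 0.5000, sin(60 deg) = 0.8660
  joint[4] = (9.1118, 9.8935) + 2.2 * (0.5000, 0.8660) = (9.1118 + 1.1000, 9.8935 + 1.9053) = (10.2118, 11.7988)
End effector: (10.2118, 11.7988)

Answer: 10.2118 11.7988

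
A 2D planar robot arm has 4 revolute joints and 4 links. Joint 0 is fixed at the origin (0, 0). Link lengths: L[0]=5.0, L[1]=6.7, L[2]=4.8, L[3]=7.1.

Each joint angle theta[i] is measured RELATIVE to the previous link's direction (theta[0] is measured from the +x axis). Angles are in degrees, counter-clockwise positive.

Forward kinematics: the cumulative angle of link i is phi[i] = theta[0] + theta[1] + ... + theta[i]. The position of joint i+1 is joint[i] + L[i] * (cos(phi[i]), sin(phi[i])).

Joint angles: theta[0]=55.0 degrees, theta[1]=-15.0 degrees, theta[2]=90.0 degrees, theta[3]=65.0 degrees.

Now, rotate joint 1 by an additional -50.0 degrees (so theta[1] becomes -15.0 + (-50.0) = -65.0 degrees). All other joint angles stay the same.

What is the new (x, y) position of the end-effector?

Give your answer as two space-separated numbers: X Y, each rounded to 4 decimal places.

joint[0] = (0.0000, 0.0000)  (base)
link 0: phi[0] = 55 = 55 deg
  cos(55 deg) = 0.5736, sin(55 deg) = 0.8192
  joint[1] = (0.0000, 0.0000) + 5 * (0.5736, 0.8192) = (0.0000 + 2.8679, 0.0000 + 4.0958) = (2.8679, 4.0958)
link 1: phi[1] = 55 + -65 = -10 deg
  cos(-10 deg) = 0.9848, sin(-10 deg) = -0.1736
  joint[2] = (2.8679, 4.0958) + 6.7 * (0.9848, -0.1736) = (2.8679 + 6.5982, 4.0958 + -1.1634) = (9.4661, 2.9323)
link 2: phi[2] = 55 + -65 + 90 = 80 deg
  cos(80 deg) = 0.1736, sin(80 deg) = 0.9848
  joint[3] = (9.4661, 2.9323) + 4.8 * (0.1736, 0.9848) = (9.4661 + 0.8335, 2.9323 + 4.7271) = (10.2996, 7.6594)
link 3: phi[3] = 55 + -65 + 90 + 65 = 145 deg
  cos(145 deg) = -0.8192, sin(145 deg) = 0.5736
  joint[4] = (10.2996, 7.6594) + 7.1 * (-0.8192, 0.5736) = (10.2996 + -5.8160, 7.6594 + 4.0724) = (4.4836, 11.7318)
End effector: (4.4836, 11.7318)

Answer: 4.4836 11.7318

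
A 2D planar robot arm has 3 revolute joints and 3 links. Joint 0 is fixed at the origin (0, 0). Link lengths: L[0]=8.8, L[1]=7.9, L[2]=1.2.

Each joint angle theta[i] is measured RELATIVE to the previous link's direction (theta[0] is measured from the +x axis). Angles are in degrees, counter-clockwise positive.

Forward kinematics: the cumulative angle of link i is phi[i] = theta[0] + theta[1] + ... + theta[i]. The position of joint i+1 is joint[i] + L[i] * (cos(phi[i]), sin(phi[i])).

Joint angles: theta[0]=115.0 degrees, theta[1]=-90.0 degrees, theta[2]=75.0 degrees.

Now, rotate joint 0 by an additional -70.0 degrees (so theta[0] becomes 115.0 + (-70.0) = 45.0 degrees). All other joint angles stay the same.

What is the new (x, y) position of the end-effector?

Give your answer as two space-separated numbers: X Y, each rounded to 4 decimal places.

joint[0] = (0.0000, 0.0000)  (base)
link 0: phi[0] = 45 = 45 deg
  cos(45 deg) = 0.7071, sin(45 deg) = 0.7071
  joint[1] = (0.0000, 0.0000) + 8.8 * (0.7071, 0.7071) = (0.0000 + 6.2225, 0.0000 + 6.2225) = (6.2225, 6.2225)
link 1: phi[1] = 45 + -90 = -45 deg
  cos(-45 deg) = 0.7071, sin(-45 deg) = -0.7071
  joint[2] = (6.2225, 6.2225) + 7.9 * (0.7071, -0.7071) = (6.2225 + 5.5861, 6.2225 + -5.5861) = (11.8087, 0.6364)
link 2: phi[2] = 45 + -90 + 75 = 30 deg
  cos(30 deg) = 0.8660, sin(30 deg) = 0.5000
  joint[3] = (11.8087, 0.6364) + 1.2 * (0.8660, 0.5000) = (11.8087 + 1.0392, 0.6364 + 0.6000) = (12.8479, 1.2364)
End effector: (12.8479, 1.2364)

Answer: 12.8479 1.2364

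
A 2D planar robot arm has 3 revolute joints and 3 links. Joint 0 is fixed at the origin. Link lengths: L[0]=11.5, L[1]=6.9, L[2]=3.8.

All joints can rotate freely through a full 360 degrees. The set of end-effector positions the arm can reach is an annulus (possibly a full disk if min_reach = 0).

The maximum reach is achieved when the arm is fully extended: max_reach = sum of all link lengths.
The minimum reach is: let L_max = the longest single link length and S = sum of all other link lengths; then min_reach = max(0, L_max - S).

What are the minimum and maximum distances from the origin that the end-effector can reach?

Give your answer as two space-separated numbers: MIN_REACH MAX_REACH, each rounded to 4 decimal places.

Link lengths: [11.5, 6.9, 3.8]
max_reach = 11.5 + 6.9 + 3.8 = 22.2
L_max = max([11.5, 6.9, 3.8]) = 11.5
S (sum of others) = 22.2 - 11.5 = 10.7
min_reach = max(0, 11.5 - 10.7) = max(0, 0.8) = 0.8

Answer: 0.8000 22.2000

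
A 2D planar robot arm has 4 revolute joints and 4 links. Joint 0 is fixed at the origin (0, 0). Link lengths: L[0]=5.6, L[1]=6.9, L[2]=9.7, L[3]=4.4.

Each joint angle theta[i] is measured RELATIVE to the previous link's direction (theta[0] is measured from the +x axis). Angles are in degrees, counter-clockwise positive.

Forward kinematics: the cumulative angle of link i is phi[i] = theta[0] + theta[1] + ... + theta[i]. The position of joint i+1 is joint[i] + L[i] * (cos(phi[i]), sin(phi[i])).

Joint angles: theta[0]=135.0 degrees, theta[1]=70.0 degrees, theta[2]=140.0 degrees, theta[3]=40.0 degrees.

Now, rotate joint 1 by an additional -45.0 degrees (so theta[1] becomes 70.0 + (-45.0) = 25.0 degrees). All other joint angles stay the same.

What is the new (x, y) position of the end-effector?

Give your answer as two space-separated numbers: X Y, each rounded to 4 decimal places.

Answer: -1.4590 -3.5856

Derivation:
joint[0] = (0.0000, 0.0000)  (base)
link 0: phi[0] = 135 = 135 deg
  cos(135 deg) = -0.7071, sin(135 deg) = 0.7071
  joint[1] = (0.0000, 0.0000) + 5.6 * (-0.7071, 0.7071) = (0.0000 + -3.9598, 0.0000 + 3.9598) = (-3.9598, 3.9598)
link 1: phi[1] = 135 + 25 = 160 deg
  cos(160 deg) = -0.9397, sin(160 deg) = 0.3420
  joint[2] = (-3.9598, 3.9598) + 6.9 * (-0.9397, 0.3420) = (-3.9598 + -6.4839, 3.9598 + 2.3599) = (-10.4437, 6.3197)
link 2: phi[2] = 135 + 25 + 140 = 300 deg
  cos(300 deg) = 0.5000, sin(300 deg) = -0.8660
  joint[3] = (-10.4437, 6.3197) + 9.7 * (0.5000, -0.8660) = (-10.4437 + 4.8500, 6.3197 + -8.4004) = (-5.5937, -2.0807)
link 3: phi[3] = 135 + 25 + 140 + 40 = 340 deg
  cos(340 deg) = 0.9397, sin(340 deg) = -0.3420
  joint[4] = (-5.5937, -2.0807) + 4.4 * (0.9397, -0.3420) = (-5.5937 + 4.1346, -2.0807 + -1.5049) = (-1.4590, -3.5856)
End effector: (-1.4590, -3.5856)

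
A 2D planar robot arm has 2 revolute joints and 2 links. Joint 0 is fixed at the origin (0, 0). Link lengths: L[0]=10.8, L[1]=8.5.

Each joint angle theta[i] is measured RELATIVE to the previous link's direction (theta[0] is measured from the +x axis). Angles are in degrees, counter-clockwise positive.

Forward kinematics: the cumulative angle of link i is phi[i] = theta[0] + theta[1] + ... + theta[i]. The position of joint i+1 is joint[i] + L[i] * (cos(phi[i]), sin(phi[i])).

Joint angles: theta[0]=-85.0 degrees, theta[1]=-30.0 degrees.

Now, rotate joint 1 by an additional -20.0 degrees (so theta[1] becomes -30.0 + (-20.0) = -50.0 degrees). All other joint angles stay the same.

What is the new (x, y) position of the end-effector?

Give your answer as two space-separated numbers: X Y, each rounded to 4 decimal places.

Answer: -5.0691 -16.7693

Derivation:
joint[0] = (0.0000, 0.0000)  (base)
link 0: phi[0] = -85 = -85 deg
  cos(-85 deg) = 0.0872, sin(-85 deg) = -0.9962
  joint[1] = (0.0000, 0.0000) + 10.8 * (0.0872, -0.9962) = (0.0000 + 0.9413, 0.0000 + -10.7589) = (0.9413, -10.7589)
link 1: phi[1] = -85 + -50 = -135 deg
  cos(-135 deg) = -0.7071, sin(-135 deg) = -0.7071
  joint[2] = (0.9413, -10.7589) + 8.5 * (-0.7071, -0.7071) = (0.9413 + -6.0104, -10.7589 + -6.0104) = (-5.0691, -16.7693)
End effector: (-5.0691, -16.7693)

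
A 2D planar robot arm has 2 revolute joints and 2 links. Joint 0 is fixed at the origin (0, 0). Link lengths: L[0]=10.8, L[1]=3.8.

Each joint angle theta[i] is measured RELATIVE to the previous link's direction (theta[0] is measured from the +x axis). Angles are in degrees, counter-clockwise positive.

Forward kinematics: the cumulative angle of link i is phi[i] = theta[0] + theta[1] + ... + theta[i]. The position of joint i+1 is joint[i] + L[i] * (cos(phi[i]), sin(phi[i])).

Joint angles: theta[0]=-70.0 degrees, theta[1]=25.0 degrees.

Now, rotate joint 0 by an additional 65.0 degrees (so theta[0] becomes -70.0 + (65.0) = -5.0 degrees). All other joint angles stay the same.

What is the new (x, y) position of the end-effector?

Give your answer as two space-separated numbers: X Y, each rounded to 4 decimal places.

joint[0] = (0.0000, 0.0000)  (base)
link 0: phi[0] = -5 = -5 deg
  cos(-5 deg) = 0.9962, sin(-5 deg) = -0.0872
  joint[1] = (0.0000, 0.0000) + 10.8 * (0.9962, -0.0872) = (0.0000 + 10.7589, 0.0000 + -0.9413) = (10.7589, -0.9413)
link 1: phi[1] = -5 + 25 = 20 deg
  cos(20 deg) = 0.9397, sin(20 deg) = 0.3420
  joint[2] = (10.7589, -0.9413) + 3.8 * (0.9397, 0.3420) = (10.7589 + 3.5708, -0.9413 + 1.2997) = (14.3297, 0.3584)
End effector: (14.3297, 0.3584)

Answer: 14.3297 0.3584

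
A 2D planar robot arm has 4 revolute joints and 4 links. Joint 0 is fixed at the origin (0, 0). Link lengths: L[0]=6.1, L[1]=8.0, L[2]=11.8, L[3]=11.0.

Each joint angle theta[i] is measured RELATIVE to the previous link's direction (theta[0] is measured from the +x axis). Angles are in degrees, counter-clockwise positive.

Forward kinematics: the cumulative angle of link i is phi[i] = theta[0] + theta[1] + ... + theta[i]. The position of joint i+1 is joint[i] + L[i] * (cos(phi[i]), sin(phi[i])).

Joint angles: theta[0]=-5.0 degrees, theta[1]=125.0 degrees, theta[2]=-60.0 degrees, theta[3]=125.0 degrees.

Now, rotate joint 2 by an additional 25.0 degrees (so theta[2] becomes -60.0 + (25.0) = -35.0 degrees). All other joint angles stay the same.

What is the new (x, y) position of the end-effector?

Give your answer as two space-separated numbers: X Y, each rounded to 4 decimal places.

joint[0] = (0.0000, 0.0000)  (base)
link 0: phi[0] = -5 = -5 deg
  cos(-5 deg) = 0.9962, sin(-5 deg) = -0.0872
  joint[1] = (0.0000, 0.0000) + 6.1 * (0.9962, -0.0872) = (0.0000 + 6.0768, 0.0000 + -0.5317) = (6.0768, -0.5317)
link 1: phi[1] = -5 + 125 = 120 deg
  cos(120 deg) = -0.5000, sin(120 deg) = 0.8660
  joint[2] = (6.0768, -0.5317) + 8 * (-0.5000, 0.8660) = (6.0768 + -4.0000, -0.5317 + 6.9282) = (2.0768, 6.3966)
link 2: phi[2] = -5 + 125 + -35 = 85 deg
  cos(85 deg) = 0.0872, sin(85 deg) = 0.9962
  joint[3] = (2.0768, 6.3966) + 11.8 * (0.0872, 0.9962) = (2.0768 + 1.0284, 6.3966 + 11.7551) = (3.1052, 18.1517)
link 3: phi[3] = -5 + 125 + -35 + 125 = 210 deg
  cos(210 deg) = -0.8660, sin(210 deg) = -0.5000
  joint[4] = (3.1052, 18.1517) + 11 * (-0.8660, -0.5000) = (3.1052 + -9.5263, 18.1517 + -5.5000) = (-6.4211, 12.6517)
End effector: (-6.4211, 12.6517)

Answer: -6.4211 12.6517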